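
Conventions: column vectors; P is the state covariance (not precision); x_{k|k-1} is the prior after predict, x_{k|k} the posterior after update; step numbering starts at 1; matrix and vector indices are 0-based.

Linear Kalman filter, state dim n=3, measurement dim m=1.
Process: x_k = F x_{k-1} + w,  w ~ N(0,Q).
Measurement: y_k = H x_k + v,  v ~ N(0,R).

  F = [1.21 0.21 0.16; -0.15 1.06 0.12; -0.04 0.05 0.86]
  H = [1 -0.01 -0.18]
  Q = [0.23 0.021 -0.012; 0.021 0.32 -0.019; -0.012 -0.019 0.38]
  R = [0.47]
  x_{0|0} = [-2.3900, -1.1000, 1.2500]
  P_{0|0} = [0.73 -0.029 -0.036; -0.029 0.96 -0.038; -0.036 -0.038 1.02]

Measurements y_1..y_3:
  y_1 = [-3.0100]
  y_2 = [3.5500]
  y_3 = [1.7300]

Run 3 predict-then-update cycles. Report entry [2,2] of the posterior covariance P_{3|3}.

step 1: x^-=[-2.9229, -0.6575, 1.1156]  P^-=[1.3360 0.0737 0.0572; 0.0737 1.4306 0.1129; 0.0572 0.1129 1.1373]  S=[1.8213]  K=[0.7275; 0.0215; -0.0816]  nu=[0.1071]  x^+=[-2.8450, -0.6552, 1.1069]  P^+=[0.3721 0.0453 0.1653; 0.0453 1.4298 0.1161; 0.1653 0.1161 1.1252]
step 2: x^-=[-3.4029, -0.1349, 1.0329]  P^-=[0.9615 0.3926 0.3351; 0.3926 1.9603 0.2573; 0.3351 0.2573 1.2148]  S=[1.3435]  K=[0.6679; 0.2432; 0.0847]  nu=[7.1375]  x^+=[1.3639, 1.6008, 1.6377]  P^+=[0.3623 0.1744 0.2590; 0.1744 1.8808 0.2296; 0.2590 0.2296 1.2051]
step 3: x^-=[2.2485, 1.6888, 1.4339]  P^-=[1.0786 0.6914 0.4763; 0.6914 2.4524 0.3745; 0.4763 0.3745 1.2778]  S=[1.4063]  K=[0.7011; 0.4263; 0.1725]  nu=[-0.2435]  x^+=[2.0778, 1.5850, 1.3919]  P^+=[0.3874 0.2711 0.3063; 0.2711 2.1968 0.2711; 0.3063 0.2711 1.2360]

P_post[2,2] = 1.2360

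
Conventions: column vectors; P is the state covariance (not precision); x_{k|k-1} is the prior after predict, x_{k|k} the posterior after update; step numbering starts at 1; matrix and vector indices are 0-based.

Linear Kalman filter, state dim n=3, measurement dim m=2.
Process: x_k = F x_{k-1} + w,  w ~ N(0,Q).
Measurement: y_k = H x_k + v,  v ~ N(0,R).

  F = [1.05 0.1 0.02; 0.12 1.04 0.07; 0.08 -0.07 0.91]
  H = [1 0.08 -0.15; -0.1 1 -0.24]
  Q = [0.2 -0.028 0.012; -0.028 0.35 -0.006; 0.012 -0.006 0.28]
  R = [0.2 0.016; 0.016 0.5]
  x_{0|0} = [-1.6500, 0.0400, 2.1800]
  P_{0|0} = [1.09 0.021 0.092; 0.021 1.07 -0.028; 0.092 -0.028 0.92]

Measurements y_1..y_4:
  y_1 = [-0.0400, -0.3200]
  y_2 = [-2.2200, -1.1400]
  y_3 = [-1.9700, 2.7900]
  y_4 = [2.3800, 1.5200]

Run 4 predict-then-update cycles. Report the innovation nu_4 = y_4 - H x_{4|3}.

innov = [4.0518, 0.1896]

step 1: x^-=[-1.6849, -0.0038, 1.8490]  P^-=[1.4210 0.2513 0.1970; 0.2513 1.5302 -0.0291; 0.1970 -0.0291 1.0708]  S=[1.6367 0.2448; 0.2448 2.0793]  K=[0.8734 -0.0730; 0.1244 0.7126; 0.0436 -0.1522]  nu=[1.9226, -0.0409]  x^+=[-0.0028, 0.2063, 1.9390]  P^+=[0.1927 0.0315 0.1449; 0.0315 0.4057 0.1846; 0.1449 0.1846 1.0228]
step 2: x^-=[0.0564, 0.3499, 1.7498]  P^-=[0.4304 0.0908 0.1971; 0.0908 0.8338 0.2242; 0.1971 0.2242 1.1274]  S=[0.6111 0.0881; 0.0881 1.2867]  K=[0.6744 -0.0458; 0.1176 0.5911; 0.0835 -0.0571]  nu=[-2.0420, -1.0643]  x^+=[-1.2719, -0.5193, 1.6401]  P^+=[0.1552 0.0426 0.1631; 0.0426 0.3636 0.2579; 0.1631 0.2579 1.1198]
step 3: x^-=[-1.3546, -0.5779, 1.4271]  P^-=[0.3920 0.0975 0.2193; 0.0975 0.8019 0.3051; 0.2193 0.3051 1.2005]  S=[0.5666 0.0799; 0.0799 1.2195]  K=[0.6529 -0.0382; 0.1225 0.5815; 0.1139 -0.0116]  nu=[-0.3551, 3.5749]  x^+=[-1.7228, 1.4573, 1.3453]  P^+=[0.1527 0.0493 0.1776; 0.0493 0.3697 0.3002; 0.1776 0.3002 1.1932]
step 4: x^-=[-1.6364, 1.4030, 0.9844]  P^-=[0.3915 0.1076 0.2376; 0.1076 0.8168 0.3512; 0.2376 0.3512 1.2579]  S=[0.5625 0.0813; 0.0813 1.2145]  K=[0.6529 -0.0343; 0.1291 0.5857; 0.1351 0.0120]  nu=[4.0518, 0.1896]  x^+=[1.0024, 2.0370, 1.5341]  P^+=[0.1539 0.0538 0.1882; 0.0538 0.3786 0.3263; 0.1882 0.3263 1.2472]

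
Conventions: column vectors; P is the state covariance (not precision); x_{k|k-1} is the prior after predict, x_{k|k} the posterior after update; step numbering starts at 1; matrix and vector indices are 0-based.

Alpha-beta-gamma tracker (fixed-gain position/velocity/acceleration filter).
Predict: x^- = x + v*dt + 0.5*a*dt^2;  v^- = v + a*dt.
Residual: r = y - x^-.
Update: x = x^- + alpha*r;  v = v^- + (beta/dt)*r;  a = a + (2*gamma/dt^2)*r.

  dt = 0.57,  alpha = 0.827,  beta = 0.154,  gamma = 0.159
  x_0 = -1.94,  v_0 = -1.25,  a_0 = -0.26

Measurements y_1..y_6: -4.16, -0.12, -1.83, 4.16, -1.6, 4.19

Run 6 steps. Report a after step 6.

a_post = 1.1980

step 1: x_pred=-2.6947  r=-1.4653  x^+=-3.9065  v^+=-1.7941  a^+=-1.6941
step 2: x_pred=-5.2043  r=5.0843  x^+=-0.9996  v^+=-1.3861  a^+=3.2822
step 3: x_pred=-1.2565  r=-0.5735  x^+=-1.7308  v^+=0.3298  a^+=2.7209
step 4: x_pred=-1.1008  r=5.2608  x^+=3.2499  v^+=3.3021  a^+=7.8699
step 5: x_pred=6.4105  r=-8.0105  x^+=-0.2142  v^+=5.6237  a^+=0.0295
step 6: x_pred=2.9961  r=1.1939  x^+=3.9835  v^+=5.9630  a^+=1.1980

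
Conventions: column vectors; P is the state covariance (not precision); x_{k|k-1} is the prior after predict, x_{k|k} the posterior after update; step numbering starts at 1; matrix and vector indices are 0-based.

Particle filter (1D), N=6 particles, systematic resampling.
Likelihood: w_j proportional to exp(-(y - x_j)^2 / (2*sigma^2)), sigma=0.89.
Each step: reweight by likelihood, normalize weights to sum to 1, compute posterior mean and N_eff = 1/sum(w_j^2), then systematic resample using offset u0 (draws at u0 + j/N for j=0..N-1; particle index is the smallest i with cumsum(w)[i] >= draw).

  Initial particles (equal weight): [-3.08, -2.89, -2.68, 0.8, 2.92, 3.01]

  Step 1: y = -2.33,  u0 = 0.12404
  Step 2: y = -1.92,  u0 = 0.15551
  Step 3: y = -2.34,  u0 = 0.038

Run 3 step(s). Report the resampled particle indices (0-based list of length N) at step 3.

resampled_idx = [0, 1, 2, 3, 4, 5]

step 1: w=[0.2863, 0.3350, 0.3779, 0.0008, 0.0000, 0.0000]  mean=-2.8619  Neff=2.9676  idx=[0, 1, 1, 2, 2, 2]
step 2: w=[0.1183, 0.1527, 0.1527, 0.1921, 0.1921, 0.1921]  mean=-2.7915  Neff=5.8365  idx=[1, 2, 3, 4, 5, 5]
step 3: w=[0.1538, 0.1538, 0.1731, 0.1731, 0.1731, 0.1731]  mean=-2.7446  Neff=5.9822  idx=[0, 1, 2, 3, 4, 5]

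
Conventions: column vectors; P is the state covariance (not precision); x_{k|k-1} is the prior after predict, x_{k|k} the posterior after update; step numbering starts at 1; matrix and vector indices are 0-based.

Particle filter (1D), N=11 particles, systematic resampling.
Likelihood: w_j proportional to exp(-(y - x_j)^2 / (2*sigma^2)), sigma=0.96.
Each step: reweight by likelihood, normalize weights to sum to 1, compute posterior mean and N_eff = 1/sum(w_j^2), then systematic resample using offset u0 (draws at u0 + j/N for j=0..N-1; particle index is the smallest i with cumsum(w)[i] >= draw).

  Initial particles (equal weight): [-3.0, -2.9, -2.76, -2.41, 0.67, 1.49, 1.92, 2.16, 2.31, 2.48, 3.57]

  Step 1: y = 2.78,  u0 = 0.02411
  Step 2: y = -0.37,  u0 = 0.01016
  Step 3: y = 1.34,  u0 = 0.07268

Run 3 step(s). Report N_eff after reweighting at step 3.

N_eff = 10.5793

step 1: w=[0.0000, 0.0000, 0.0000, 0.0000, 0.0197, 0.0895, 0.1478, 0.1793, 0.1959, 0.2103, 0.1574]  mean=2.3538  Neff=5.8897  idx=[5, 6, 6, 7, 7, 8, 8, 9, 9, 9, 10]
step 2: w=[0.3744, 0.1422, 0.1422, 0.0759, 0.0759, 0.0497, 0.0497, 0.0298, 0.0298, 0.0298, 0.0005]  mean=1.8852  Neff=5.0064  idx=[0, 0, 0, 0, 0, 1, 2, 2, 4, 5, 7]
step 3: w=[0.1071, 0.1071, 0.1071, 0.1071, 0.1071, 0.0903, 0.0903, 0.0903, 0.0752, 0.0650, 0.0535]  mean=1.7632  Neff=10.5793  idx=[0, 1, 2, 3, 4, 4, 5, 6, 7, 9, 10]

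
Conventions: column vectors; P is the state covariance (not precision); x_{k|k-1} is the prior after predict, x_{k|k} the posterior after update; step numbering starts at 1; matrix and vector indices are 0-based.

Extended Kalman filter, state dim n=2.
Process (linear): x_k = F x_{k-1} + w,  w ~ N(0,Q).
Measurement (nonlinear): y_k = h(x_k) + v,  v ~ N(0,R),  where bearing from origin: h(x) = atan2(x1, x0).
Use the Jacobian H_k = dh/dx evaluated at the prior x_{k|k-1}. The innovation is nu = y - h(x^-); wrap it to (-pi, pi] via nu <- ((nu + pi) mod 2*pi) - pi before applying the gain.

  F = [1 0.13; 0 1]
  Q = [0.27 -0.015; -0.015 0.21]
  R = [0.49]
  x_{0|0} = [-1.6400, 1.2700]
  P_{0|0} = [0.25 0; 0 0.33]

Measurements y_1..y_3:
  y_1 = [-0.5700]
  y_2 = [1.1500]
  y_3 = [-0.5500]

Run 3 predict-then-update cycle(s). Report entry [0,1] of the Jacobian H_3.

H_jac[0,1] = 0.0513

step 1: x^-=[-1.4749, 1.2700]  P^-=[0.5256 0.0279; 0.0279 0.5400]  H_jac=[-0.3352 -0.3893]  S=[0.6382]  K=[-0.2931; -0.3441]  nu=[-3.0007]  x^+=[-0.5954, 2.3025]  P^+=[0.4707 -0.0365; -0.0365 0.4644]
step 2: x^-=[-0.2961, 2.3025]  P^-=[0.7391 0.0089; 0.0089 0.6744]  H_jac=[-0.4272 -0.0549]  S=[0.6274]  K=[-0.5041; -0.0651]  nu=[-0.5487]  x^+=[-0.0195, 2.3382]  P^+=[0.5797 -0.0117; -0.0117 0.6718]
step 3: x^-=[0.2845, 2.3382]  P^-=[0.8580 0.0606; 0.0606 0.8818]  H_jac=[-0.4214 0.0513]  S=[0.6421]  K=[-0.5583; 0.0306]  nu=[-1.9997]  x^+=[1.4010, 2.2770]  P^+=[0.6578 0.0716; 0.0716 0.8812]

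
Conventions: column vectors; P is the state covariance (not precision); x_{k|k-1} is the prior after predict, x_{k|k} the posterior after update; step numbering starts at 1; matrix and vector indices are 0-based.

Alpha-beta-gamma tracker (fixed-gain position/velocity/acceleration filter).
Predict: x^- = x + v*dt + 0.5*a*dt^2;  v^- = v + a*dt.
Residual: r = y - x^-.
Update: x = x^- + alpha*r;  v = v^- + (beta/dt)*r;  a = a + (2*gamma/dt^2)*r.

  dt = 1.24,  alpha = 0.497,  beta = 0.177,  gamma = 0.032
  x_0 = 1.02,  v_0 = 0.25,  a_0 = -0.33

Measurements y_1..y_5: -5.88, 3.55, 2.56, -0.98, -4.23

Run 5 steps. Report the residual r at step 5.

resid = -2.4556

step 1: x_pred=1.0763  r=-6.9563  x^+=-2.3810  v^+=-1.1522  a^+=-0.6195
step 2: x_pred=-4.2860  r=7.8360  x^+=-0.3915  v^+=-0.8019  a^+=-0.2934
step 3: x_pred=-1.6114  r=4.1714  x^+=0.4618  v^+=-0.5702  a^+=-0.1198
step 4: x_pred=-0.3374  r=-0.6426  x^+=-0.6568  v^+=-0.8105  a^+=-0.1465
step 5: x_pred=-1.7744  r=-2.4556  x^+=-2.9948  v^+=-1.3427  a^+=-0.2487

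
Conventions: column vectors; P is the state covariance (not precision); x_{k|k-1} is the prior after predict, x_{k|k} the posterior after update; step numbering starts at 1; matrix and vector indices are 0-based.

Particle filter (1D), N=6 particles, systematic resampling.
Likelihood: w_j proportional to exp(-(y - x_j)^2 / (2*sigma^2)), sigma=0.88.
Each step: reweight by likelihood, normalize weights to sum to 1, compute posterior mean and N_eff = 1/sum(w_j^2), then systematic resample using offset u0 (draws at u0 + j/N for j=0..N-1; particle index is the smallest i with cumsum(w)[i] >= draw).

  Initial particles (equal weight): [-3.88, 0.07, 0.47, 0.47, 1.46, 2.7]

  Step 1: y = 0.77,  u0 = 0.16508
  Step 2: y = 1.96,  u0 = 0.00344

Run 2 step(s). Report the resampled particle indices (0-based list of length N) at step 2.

step 1: w=[0.0000, 0.2118, 0.2742, 0.2742, 0.2137, 0.0262]  mean=0.6553  Neff=4.1404  idx=[1, 2, 3, 3, 4, 5]
step 2: w=[0.0421, 0.1007, 0.1007, 0.1007, 0.3593, 0.2965]  mean=1.4701  Neff=4.0126  idx=[0, 2, 3, 4, 4, 5]

resampled_idx = [0, 2, 3, 4, 4, 5]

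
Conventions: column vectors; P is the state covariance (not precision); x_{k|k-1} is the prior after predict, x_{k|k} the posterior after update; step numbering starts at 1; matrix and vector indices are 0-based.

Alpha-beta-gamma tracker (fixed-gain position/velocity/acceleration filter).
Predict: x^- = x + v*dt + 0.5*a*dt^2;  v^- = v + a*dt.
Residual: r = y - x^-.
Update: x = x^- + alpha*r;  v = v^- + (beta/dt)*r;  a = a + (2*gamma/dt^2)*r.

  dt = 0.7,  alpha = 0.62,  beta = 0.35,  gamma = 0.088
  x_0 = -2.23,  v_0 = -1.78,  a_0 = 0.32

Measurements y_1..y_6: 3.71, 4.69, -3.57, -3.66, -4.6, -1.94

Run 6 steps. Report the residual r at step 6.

resid = 6.0735

step 1: x_pred=-3.3976  r=7.1076  x^+=1.0091  v^+=1.9978  a^+=2.8729
step 2: x_pred=3.1114  r=1.5786  x^+=4.0901  v^+=4.7981  a^+=3.4399
step 3: x_pred=8.2916  r=-11.8616  x^+=0.9374  v^+=1.2753  a^+=-0.8206
step 4: x_pred=1.6291  r=-5.2891  x^+=-1.6502  v^+=-1.9437  a^+=-2.7203
step 5: x_pred=-3.6772  r=-0.9228  x^+=-4.2493  v^+=-4.3093  a^+=-3.0518
step 6: x_pred=-8.0135  r=6.0735  x^+=-4.2479  v^+=-3.4088  a^+=-0.8703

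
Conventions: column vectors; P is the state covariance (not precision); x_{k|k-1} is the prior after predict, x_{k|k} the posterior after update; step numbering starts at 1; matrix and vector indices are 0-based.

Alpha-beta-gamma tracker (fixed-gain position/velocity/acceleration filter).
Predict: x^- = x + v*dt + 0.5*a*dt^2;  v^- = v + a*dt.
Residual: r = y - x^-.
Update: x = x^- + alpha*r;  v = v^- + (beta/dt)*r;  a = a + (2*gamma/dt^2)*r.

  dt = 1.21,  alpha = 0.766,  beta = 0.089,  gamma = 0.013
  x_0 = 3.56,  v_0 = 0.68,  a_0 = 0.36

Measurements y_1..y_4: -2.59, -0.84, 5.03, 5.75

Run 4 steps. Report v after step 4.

step 1: x_pred=4.6463  r=-7.2363  x^+=-0.8967  v^+=0.5833  a^+=0.2315
step 2: x_pred=-0.0214  r=-0.8186  x^+=-0.6484  v^+=0.8032  a^+=0.2170
step 3: x_pred=0.4823  r=4.5477  x^+=3.9658  v^+=1.4003  a^+=0.2977
step 4: x_pred=5.8781  r=-0.1281  x^+=5.7800  v^+=1.7511  a^+=0.2954

v_post = 1.7511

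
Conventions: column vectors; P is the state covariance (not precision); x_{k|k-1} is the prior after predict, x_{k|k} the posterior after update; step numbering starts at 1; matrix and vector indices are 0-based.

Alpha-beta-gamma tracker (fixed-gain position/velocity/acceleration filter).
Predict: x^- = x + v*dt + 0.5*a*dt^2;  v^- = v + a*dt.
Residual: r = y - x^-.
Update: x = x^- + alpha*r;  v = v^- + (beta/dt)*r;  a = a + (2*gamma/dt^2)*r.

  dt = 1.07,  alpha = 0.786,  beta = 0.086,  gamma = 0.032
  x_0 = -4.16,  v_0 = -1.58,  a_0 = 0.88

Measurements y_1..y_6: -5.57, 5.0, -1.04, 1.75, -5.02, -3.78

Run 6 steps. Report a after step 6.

step 1: x_pred=-5.3468  r=-0.2232  x^+=-5.5222  v^+=-0.6563  a^+=0.8675
step 2: x_pred=-5.7279  r=10.7279  x^+=2.7042  v^+=1.1342  a^+=1.4672
step 3: x_pred=4.7577  r=-5.7977  x^+=0.2007  v^+=2.2381  a^+=1.1431
step 4: x_pred=3.2499  r=-1.4999  x^+=2.0710  v^+=3.3407  a^+=1.0593
step 5: x_pred=6.2519  r=-11.2719  x^+=-2.6078  v^+=3.5682  a^+=0.4292
step 6: x_pred=1.4558  r=-5.2358  x^+=-2.6595  v^+=3.6066  a^+=0.1365

a_post = 0.1365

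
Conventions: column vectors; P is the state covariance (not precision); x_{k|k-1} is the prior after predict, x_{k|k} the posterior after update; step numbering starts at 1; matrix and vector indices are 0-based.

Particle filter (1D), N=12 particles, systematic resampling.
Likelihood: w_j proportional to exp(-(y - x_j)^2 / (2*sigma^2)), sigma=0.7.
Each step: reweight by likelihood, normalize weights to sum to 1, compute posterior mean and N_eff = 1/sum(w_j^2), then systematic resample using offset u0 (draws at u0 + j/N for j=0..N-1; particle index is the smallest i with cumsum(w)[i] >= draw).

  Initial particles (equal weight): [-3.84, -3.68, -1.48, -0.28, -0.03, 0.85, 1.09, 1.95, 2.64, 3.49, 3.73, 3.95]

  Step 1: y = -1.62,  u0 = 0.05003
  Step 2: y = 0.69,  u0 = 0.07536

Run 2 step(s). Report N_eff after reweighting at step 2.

N_eff = 2.2467

step 1: w=[0.0053, 0.0106, 0.7916, 0.1293, 0.0612, 0.0016, 0.0004, 0.0000, 0.0000, 0.0000, 0.0000, 0.0000]  mean=-1.2671  Neff=1.5452  idx=[2, 2, 2, 2, 2, 2, 2, 2, 2, 2, 3, 4]
step 2: w=[0.0078, 0.0078, 0.0078, 0.0078, 0.0078, 0.0078, 0.0078, 0.0078, 0.0078, 0.0078, 0.3633, 0.5590]  mean=-0.2335  Neff=2.2467  idx=[9, 10, 10, 10, 10, 11, 11, 11, 11, 11, 11, 11]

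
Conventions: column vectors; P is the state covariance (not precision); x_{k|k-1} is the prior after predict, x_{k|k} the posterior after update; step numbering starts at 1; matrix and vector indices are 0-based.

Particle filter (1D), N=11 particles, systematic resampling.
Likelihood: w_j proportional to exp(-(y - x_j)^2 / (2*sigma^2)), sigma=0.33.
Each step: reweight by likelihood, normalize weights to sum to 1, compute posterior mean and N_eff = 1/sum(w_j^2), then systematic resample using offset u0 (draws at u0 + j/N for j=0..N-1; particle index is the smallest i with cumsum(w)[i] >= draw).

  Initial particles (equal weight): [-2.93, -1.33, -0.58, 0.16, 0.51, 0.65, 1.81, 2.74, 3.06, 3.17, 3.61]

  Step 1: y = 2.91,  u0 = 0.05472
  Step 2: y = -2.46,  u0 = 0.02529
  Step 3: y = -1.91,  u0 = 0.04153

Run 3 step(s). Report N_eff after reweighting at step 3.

N_eff = 11.0000

step 1: w=[0.0000, 0.0000, 0.0000, 0.0000, 0.0000, 0.0000, 0.0015, 0.3342, 0.3442, 0.2798, 0.0402]  mean=3.0041  Neff=3.2245  idx=[7, 7, 7, 7, 8, 8, 8, 9, 9, 9, 10]
step 2: w=[0.2500, 0.2500, 0.2500, 0.2500, 0.0000, 0.0000, 0.0000, 0.0000, 0.0000, 0.0000, 0.0000]  mean=2.7400  Neff=4.0000  idx=[0, 0, 0, 1, 1, 1, 2, 2, 3, 3, 3]
step 3: w=[0.0909, 0.0909, 0.0909, 0.0909, 0.0909, 0.0909, 0.0909, 0.0909, 0.0909, 0.0909, 0.0909]  mean=2.7400  Neff=11.0000  idx=[0, 1, 2, 3, 4, 5, 6, 7, 8, 9, 10]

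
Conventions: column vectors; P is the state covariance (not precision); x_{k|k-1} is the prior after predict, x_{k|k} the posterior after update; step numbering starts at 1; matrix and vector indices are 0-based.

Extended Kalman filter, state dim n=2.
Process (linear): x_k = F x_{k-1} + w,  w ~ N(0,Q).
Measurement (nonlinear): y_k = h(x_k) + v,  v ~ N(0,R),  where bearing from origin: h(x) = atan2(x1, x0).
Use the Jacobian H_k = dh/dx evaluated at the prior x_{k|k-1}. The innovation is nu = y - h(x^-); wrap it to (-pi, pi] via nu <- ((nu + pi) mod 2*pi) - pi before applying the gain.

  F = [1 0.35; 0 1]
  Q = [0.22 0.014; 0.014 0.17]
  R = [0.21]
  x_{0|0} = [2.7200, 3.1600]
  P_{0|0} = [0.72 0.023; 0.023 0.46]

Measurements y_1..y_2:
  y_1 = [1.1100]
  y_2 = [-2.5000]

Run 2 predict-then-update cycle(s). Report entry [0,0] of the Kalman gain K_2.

step 1: x^-=[3.8260, 3.1600]  P^-=[1.0125 0.1980; 0.1980 0.6300]  H_jac=[-0.1283 0.1554]  S=[0.2340]  K=[-0.4238; 0.3098]  nu=[0.4196]  x^+=[3.6482, 3.2900]  P^+=[0.9704 0.2287; 0.2287 0.6075]
step 2: x^-=[4.7996, 3.2900]  P^-=[1.4250 0.4554; 0.4554 0.7775]  H_jac=[-0.0972 0.1417]  S=[0.2265]  K=[-0.3262; 0.2912]  nu=[-3.1009]  x^+=[5.8113, 2.3869]  P^+=[1.4008 0.4769; 0.4769 0.7583]

K[0,0] = -0.3262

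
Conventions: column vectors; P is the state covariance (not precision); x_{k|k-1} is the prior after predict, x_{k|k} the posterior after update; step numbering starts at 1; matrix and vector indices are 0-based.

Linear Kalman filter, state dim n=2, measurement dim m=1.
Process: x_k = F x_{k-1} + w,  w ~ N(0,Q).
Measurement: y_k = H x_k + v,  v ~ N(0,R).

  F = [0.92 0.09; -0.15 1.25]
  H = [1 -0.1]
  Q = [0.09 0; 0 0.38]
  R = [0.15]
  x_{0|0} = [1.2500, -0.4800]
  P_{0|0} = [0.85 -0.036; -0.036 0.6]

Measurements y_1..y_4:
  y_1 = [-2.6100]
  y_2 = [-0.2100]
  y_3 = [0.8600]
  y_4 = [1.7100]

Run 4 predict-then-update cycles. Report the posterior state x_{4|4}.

x_post = [1.3043, 2.9357]

step 1: x^-=[1.1068, -0.7875]  P^-=[0.8083 -0.0907; -0.0907 1.3501]  S=[0.9900]  K=[0.8257; -0.2280]  nu=[-3.7956]  x^+=[-2.0271, 0.0779]  P^+=[0.1334 0.0957; 0.0957 1.2987]
step 2: x^-=[-1.8579, 0.4015]  P^-=[0.2293 0.2364; 0.2364 2.3763]  S=[0.3558]  K=[0.5780; -0.0034]  nu=[1.6881]  x^+=[-0.8822, 0.3957]  P^+=[0.1104 0.2371; 0.2371 2.3763]
step 3: x^-=[-0.7760, 0.6269]  P^-=[0.2420 0.5216; 0.5216 4.0065]  S=[0.3277]  K=[0.5792; 0.3690]  nu=[1.6987]  x^+=[0.2079, 1.2537]  P^+=[0.1320 0.4515; 0.4515 3.9619]
step 4: x^-=[0.3041, 1.5360]  P^-=[0.3086 0.9407; 0.9407 6.4041]  S=[0.3345]  K=[0.6414; 0.8975]  nu=[1.5595]  x^+=[1.3043, 2.9357]  P^+=[0.1710 0.7481; 0.7481 6.1346]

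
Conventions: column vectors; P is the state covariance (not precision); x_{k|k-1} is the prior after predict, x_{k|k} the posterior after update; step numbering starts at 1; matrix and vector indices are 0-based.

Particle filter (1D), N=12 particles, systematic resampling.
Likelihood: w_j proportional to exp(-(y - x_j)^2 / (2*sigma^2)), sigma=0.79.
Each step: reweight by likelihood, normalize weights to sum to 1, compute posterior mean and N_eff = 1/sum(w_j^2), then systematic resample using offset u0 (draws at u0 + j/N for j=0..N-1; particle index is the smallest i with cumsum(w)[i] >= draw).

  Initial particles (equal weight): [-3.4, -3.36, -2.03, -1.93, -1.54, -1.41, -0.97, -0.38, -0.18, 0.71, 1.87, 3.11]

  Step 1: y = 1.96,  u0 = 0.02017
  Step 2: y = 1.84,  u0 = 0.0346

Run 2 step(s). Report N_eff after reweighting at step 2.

step 1: w=[0.0000, 0.0000, 0.0000, 0.0000, 0.0000, 0.0001, 0.0006, 0.0075, 0.0153, 0.1717, 0.5966, 0.2081]  mean=1.8786  Neff=2.3307  idx=[8, 9, 9, 10, 10, 10, 10, 10, 10, 10, 11, 11]
step 2: w=[0.0046, 0.0433, 0.0433, 0.1204, 0.1204, 0.1204, 0.1204, 0.1204, 0.1204, 0.1204, 0.0331, 0.0331]  mean=1.8422  Neff=9.3116  idx=[1, 3, 3, 4, 5, 5, 6, 7, 8, 8, 9, 10]

N_eff = 9.3116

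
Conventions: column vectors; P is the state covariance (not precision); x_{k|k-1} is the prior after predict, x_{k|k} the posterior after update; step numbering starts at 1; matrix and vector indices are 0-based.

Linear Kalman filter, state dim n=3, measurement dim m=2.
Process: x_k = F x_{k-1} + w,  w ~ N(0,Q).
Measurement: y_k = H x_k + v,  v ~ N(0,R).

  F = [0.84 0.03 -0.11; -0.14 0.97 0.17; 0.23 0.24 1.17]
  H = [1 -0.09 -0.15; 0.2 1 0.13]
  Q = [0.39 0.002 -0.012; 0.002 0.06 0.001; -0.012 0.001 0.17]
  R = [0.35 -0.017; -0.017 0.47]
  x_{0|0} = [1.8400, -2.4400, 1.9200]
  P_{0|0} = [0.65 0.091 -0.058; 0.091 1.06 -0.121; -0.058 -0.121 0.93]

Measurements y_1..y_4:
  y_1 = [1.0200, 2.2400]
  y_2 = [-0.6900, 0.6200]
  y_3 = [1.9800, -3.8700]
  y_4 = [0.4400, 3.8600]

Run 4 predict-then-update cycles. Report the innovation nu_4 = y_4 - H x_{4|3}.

innov = [-0.3839, 5.0371]

step 1: x^-=[1.2612, -2.2980, 2.0840]  P^-=[0.8770 0.0159 -0.0361; 0.0159 1.0351 0.2940; -0.0361 0.2940 1.4494]  S=[1.2839 0.0014; 0.0014 1.6456]  K=[0.6860 0.1128; -0.0953 0.6543; -0.2184 0.2890]  nu=[-0.1354, 4.0148]  x^+=[1.6212, 0.3416, 3.2738]  P^+=[0.2515 -0.0223 0.1024; -0.0223 0.3192 -0.0436; 0.1024 -0.0436 1.2509]
step 2: x^-=[1.0119, 0.6610, 4.2852]  P^-=[0.5632 -0.0391 -0.0291; -0.0391 0.3883 0.2478; -0.0291 0.2478 1.9423]  S=[0.9825 -0.0586; -0.0586 0.9609]  K=[0.5877 0.1084; -0.0879 0.4241; -0.3193 0.4952]  nu=[-0.9996, -0.8004]  x^+=[0.3376, 0.4094, 4.2081]  P^+=[0.2200 -0.0185 0.1187; -0.0185 0.2035 0.0080; 0.1187 0.0080 1.5879]
step 3: x^-=[-0.1670, 1.0652, 5.0993]  P^-=[0.5417 -0.0446 -0.0625; -0.0446 0.3037 0.3482; -0.0625 0.3482 2.4334]  S=[0.9851 -0.0898; -0.0898 0.9059]  K=[0.5743 0.1183; -0.0927 0.3661; -0.4038 0.6798]  nu=[3.0078, -5.5647]  x^+=[0.9020, -1.2510, 0.1021]  P^+=[0.2163 -0.0135 0.1239; -0.0135 0.1677 0.0669; 0.1239 0.0669 1.8049]
step 4: x^-=[0.7089, -1.3224, 0.0267]  P^-=[0.5406 -0.0505 -0.0849; -0.0505 0.2940 0.4527; -0.0849 0.4527 2.7646]  S=[1.0020 -0.1205; -0.1205 0.9255]  K=[0.5718 0.1248; -0.1016 0.3571; -0.4429 0.8015]  nu=[-0.3839, 5.0371]  x^+=[1.1181, 0.5156, 4.2342]  P^+=[0.2158 -0.0104 0.1248; -0.0104 0.1569 0.1139; 0.1248 0.1139 1.8880]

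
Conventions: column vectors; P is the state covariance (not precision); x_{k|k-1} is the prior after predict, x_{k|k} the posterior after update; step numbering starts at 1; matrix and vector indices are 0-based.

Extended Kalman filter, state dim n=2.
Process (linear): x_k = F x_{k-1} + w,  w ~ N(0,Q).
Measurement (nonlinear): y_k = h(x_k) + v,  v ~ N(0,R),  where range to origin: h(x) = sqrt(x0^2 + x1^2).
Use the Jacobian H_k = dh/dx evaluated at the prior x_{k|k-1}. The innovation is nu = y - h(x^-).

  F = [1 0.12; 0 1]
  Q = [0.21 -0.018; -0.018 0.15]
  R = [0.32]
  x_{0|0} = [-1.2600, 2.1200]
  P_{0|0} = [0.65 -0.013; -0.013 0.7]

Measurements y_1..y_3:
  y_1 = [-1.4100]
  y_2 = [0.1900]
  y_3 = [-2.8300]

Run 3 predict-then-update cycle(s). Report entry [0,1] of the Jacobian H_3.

step 1: x^-=[-1.0056, 2.1200]  P^-=[0.8670 0.0530; 0.0530 0.8500]  H_jac=[-0.4286 0.9035]  S=[1.1321]  K=[-0.2859; 0.6583]  nu=[-3.7564]  x^+=[0.0684, -0.3529]  P^+=[0.7744 0.2661; 0.2661 0.3594]
step 2: x^-=[0.0260, -0.3529]  P^-=[1.0535 0.2912; 0.2912 0.5094]  H_jac=[0.0736 -0.9973]  S=[0.7896]  K=[-0.2697; -0.6162]  nu=[-0.1639]  x^+=[0.0702, -0.2519]  P^+=[0.9960 0.1600; 0.1600 0.2095]
step 3: x^-=[0.0400, -0.2519]  P^-=[1.2475 0.1671; 0.1671 0.3595]  H_jac=[0.1568 -0.9876]  S=[0.6496]  K=[0.0470; -0.5063]  nu=[-3.0851]  x^+=[-0.1049, 1.3100]  P^+=[1.2460 0.1826; 0.1826 0.1930]

H_jac[0,1] = -0.9876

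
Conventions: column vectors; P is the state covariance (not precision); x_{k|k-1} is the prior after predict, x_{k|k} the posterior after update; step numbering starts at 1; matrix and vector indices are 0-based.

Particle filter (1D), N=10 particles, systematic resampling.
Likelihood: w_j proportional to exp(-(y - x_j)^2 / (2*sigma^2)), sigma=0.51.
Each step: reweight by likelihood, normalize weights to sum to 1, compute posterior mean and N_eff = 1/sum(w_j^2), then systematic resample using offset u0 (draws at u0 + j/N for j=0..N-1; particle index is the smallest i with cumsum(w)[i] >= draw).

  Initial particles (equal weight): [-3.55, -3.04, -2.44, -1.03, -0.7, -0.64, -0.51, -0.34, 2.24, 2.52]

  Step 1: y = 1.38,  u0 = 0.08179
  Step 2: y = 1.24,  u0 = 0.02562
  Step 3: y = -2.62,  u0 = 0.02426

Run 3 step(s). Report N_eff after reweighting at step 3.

step 1: w=[0.0000, 0.0000, 0.0000, 0.0000, 0.0007, 0.0012, 0.0032, 0.0103, 0.7343, 0.2502]  mean=2.2690  Neff=1.6613  idx=[8, 8, 8, 8, 8, 8, 8, 9, 9, 9]
step 2: w=[0.1269, 0.1269, 0.1269, 0.1269, 0.1269, 0.1269, 0.1269, 0.0372, 0.0372, 0.0372]  mean=2.2712  Neff=8.5541  idx=[0, 0, 1, 2, 3, 4, 4, 5, 6, 8]
step 3: w=[0.1111, 0.1111, 0.1111, 0.1111, 0.1111, 0.1111, 0.1111, 0.1111, 0.1111, 0.0005]  mean=2.2401  Neff=9.0092  idx=[0, 1, 2, 2, 3, 4, 5, 6, 7, 8]

N_eff = 9.0092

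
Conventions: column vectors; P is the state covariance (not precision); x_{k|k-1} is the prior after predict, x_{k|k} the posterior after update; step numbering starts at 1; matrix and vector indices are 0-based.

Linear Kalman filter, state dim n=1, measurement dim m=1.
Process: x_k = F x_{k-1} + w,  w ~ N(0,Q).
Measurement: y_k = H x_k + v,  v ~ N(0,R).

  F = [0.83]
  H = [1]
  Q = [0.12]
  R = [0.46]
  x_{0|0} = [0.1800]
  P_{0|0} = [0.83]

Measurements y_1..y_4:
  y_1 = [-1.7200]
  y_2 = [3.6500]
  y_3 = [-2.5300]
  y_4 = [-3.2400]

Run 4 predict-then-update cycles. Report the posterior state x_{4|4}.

x_post = [-1.2776]

step 1: x^-=[0.1494]  P^-=[0.6918]  S=[1.1518]  K=[0.6006]  nu=[-1.8694]  x^+=[-0.9734]  P^+=[0.2763]
step 2: x^-=[-0.8079]  P^-=[0.3103]  S=[0.7703]  K=[0.4029]  nu=[4.4579]  x^+=[0.9880]  P^+=[0.1853]
step 3: x^-=[0.8200]  P^-=[0.2477]  S=[0.7077]  K=[0.3500]  nu=[-3.3500]  x^+=[-0.3524]  P^+=[0.1610]
step 4: x^-=[-0.2925]  P^-=[0.2309]  S=[0.6909]  K=[0.3342]  nu=[-2.9475]  x^+=[-1.2776]  P^+=[0.1537]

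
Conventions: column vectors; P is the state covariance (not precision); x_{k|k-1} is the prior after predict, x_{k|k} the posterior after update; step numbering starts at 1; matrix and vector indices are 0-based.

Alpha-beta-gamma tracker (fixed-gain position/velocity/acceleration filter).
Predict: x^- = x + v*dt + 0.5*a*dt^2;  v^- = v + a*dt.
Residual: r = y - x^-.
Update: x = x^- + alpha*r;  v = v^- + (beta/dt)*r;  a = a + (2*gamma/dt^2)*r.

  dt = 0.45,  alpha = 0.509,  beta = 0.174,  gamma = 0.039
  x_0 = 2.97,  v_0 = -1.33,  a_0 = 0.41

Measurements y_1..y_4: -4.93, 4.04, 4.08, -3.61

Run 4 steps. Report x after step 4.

step 1: x_pred=2.4130  r=-7.3430  x^+=-1.3246  v^+=-3.9848  a^+=-2.4184
step 2: x_pred=-3.3626  r=7.4026  x^+=0.4053  v^+=-2.2107  a^+=0.4330
step 3: x_pred=-0.5457  r=4.6257  x^+=1.8088  v^+=-0.2273  a^+=2.2147
step 4: x_pred=1.9307  r=-5.5407  x^+=-0.8895  v^+=-1.3731  a^+=0.0805

x_post = -0.8895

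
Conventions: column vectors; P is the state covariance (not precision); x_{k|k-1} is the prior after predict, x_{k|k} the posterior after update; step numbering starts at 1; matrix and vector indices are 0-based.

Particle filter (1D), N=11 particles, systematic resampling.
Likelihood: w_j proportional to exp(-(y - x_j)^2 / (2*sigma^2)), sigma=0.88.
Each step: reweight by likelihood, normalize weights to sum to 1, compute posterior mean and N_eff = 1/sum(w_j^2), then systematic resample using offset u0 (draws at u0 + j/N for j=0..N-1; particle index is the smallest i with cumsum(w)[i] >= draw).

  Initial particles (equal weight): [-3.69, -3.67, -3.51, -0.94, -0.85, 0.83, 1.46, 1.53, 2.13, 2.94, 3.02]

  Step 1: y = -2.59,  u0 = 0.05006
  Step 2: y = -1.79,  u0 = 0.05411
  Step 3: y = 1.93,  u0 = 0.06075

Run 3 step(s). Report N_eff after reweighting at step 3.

N_eff = 5.8453

step 1: w=[0.2512, 0.2584, 0.3177, 0.0946, 0.0777, 0.0003, 0.0000, 0.0000, 0.0000, 0.0000, 0.0000]  mean=-3.1454  Neff=4.0678  idx=[0, 0, 0, 1, 1, 1, 2, 2, 2, 3, 4]
step 2: w=[0.0435, 0.0435, 0.0435, 0.0457, 0.0457, 0.0457, 0.0663, 0.0663, 0.0663, 0.2807, 0.2530]  mean=-2.1612  Neff=5.9564  idx=[1, 3, 5, 6, 8, 9, 9, 9, 10, 10, 10]
step 3: w=[0.0000, 0.0000, 0.0000, 0.0000, 0.0000, 0.1395, 0.1395, 0.1395, 0.1938, 0.1938, 0.1938]  mean=-0.8877  Neff=5.8453  idx=[5, 6, 6, 7, 8, 8, 8, 9, 9, 10, 10]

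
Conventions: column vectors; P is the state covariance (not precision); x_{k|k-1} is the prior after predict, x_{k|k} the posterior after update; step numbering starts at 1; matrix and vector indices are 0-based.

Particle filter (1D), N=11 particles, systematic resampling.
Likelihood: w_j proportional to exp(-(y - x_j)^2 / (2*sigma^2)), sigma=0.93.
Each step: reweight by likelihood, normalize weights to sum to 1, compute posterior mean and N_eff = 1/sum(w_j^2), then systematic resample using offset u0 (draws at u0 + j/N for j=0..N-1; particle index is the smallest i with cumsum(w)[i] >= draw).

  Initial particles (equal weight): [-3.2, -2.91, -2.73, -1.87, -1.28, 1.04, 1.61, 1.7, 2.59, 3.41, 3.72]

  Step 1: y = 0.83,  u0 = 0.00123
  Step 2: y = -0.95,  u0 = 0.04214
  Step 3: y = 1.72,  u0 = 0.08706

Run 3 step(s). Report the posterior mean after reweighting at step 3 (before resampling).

step 1: w=[0.0000, 0.0001, 0.0003, 0.0057, 0.0292, 0.3732, 0.2693, 0.2472, 0.0639, 0.0082, 0.0031]  mean=1.3974  Neff=3.5981  idx=[3, 5, 5, 5, 5, 6, 6, 6, 7, 7, 7]
step 2: w=[0.5387, 0.0890, 0.0890, 0.0890, 0.0890, 0.0199, 0.0199, 0.0199, 0.0152, 0.0152, 0.0152]  mean=-0.4636  Neff=3.0885  idx=[0, 0, 0, 0, 0, 0, 1, 2, 3, 4, 7]
step 3: w=[0.0001, 0.0001, 0.0001, 0.0001, 0.0001, 0.0001, 0.1886, 0.1886, 0.1886, 0.1886, 0.2447]  mean=1.1770  Neff=4.9463  idx=[6, 6, 7, 7, 8, 8, 9, 9, 10, 10, 10]

post_mean = 1.1770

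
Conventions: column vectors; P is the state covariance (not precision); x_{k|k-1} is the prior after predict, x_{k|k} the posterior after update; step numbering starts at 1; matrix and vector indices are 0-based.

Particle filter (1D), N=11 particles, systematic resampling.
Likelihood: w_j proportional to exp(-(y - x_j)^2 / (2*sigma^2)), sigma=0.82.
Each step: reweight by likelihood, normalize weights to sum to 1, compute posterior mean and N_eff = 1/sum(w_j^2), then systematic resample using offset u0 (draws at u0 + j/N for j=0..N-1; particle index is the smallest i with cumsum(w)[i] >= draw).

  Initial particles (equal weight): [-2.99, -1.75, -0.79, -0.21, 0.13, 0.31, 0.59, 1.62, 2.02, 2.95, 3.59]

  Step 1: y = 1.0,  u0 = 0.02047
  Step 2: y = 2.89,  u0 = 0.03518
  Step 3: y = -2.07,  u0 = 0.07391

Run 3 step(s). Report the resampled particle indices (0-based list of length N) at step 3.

resampled_idx = [0, 0, 0, 0, 0, 0, 0, 0, 0, 0, 4]

step 1: w=[0.0000, 0.0009, 0.0239, 0.0871, 0.1474, 0.1816, 0.2283, 0.1944, 0.1194, 0.0153, 0.0018]  mean=0.7789  Neff=5.9792  idx=[2, 3, 4, 5, 5, 6, 6, 6, 7, 7, 8]
step 2: w=[0.0000, 0.0006, 0.0028, 0.0057, 0.0057, 0.0157, 0.0157, 0.0157, 0.2412, 0.2412, 0.4558]  mean=1.7337  Neff=3.0774  idx=[6, 8, 8, 9, 9, 9, 10, 10, 10, 10, 10]
step 3: w=[0.9593, 0.0074, 0.0074, 0.0074, 0.0074, 0.0074, 0.0007, 0.0007, 0.0007, 0.0007, 0.0007]  mean=0.6334  Neff=1.0863  idx=[0, 0, 0, 0, 0, 0, 0, 0, 0, 0, 4]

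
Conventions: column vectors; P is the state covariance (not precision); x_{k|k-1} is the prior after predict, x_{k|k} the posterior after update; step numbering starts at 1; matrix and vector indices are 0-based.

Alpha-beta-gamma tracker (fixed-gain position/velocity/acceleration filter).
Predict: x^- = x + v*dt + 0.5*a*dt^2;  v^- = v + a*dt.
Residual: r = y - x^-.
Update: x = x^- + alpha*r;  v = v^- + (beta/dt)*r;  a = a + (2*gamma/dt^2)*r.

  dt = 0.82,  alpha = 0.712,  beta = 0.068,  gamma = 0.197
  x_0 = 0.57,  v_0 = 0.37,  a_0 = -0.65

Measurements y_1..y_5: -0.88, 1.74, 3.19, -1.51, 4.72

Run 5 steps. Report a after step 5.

a_post = 2.7212

step 1: x_pred=0.6549  r=-1.5349  x^+=-0.4380  v^+=-0.2903  a^+=-1.5494
step 2: x_pred=-1.1969  r=2.9369  x^+=0.8942  v^+=-1.3172  a^+=0.1715
step 3: x_pred=-0.1283  r=3.3183  x^+=2.2343  v^+=-0.9014  a^+=2.1159
step 4: x_pred=2.2066  r=-3.7166  x^+=-0.4396  v^+=0.5254  a^+=-0.0619
step 5: x_pred=-0.0296  r=4.7496  x^+=3.3521  v^+=0.8686  a^+=2.7212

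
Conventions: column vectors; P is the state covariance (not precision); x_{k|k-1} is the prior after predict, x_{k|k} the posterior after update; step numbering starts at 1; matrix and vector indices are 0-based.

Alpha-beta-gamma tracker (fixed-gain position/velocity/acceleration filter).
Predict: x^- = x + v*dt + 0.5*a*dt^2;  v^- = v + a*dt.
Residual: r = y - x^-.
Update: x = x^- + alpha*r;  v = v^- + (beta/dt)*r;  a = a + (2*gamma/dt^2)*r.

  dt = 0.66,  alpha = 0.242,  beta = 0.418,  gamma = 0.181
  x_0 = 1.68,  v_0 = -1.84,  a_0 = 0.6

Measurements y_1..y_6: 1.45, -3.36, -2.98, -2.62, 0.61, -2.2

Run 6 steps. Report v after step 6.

v_post = 6.5709

step 1: x_pred=0.5963  r=0.8537  x^+=0.8029  v^+=-0.9033  a^+=1.3095
step 2: x_pred=0.4919  r=-3.8519  x^+=-0.4403  v^+=-2.4786  a^+=-1.8916
step 3: x_pred=-2.4881  r=-0.4919  x^+=-2.6072  v^+=-4.0386  a^+=-2.3004
step 4: x_pred=-5.7736  r=3.1536  x^+=-5.0105  v^+=-3.5595  a^+=0.3204
step 5: x_pred=-7.2899  r=7.8999  x^+=-5.3782  v^+=1.6553  a^+=6.8856
step 6: x_pred=-2.7860  r=0.5860  x^+=-2.6442  v^+=6.5709  a^+=7.3726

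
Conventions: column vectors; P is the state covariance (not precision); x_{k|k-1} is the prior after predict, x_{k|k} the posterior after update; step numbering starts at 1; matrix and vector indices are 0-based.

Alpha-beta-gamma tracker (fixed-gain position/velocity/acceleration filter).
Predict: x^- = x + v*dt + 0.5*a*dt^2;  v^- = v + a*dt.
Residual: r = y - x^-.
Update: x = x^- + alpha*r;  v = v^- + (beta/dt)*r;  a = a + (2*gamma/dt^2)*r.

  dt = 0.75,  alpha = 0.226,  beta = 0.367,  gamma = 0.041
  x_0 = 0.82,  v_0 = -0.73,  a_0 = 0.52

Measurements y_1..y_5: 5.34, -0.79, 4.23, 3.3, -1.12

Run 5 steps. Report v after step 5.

v_post = -1.6137

step 1: x_pred=0.4187  r=4.9212  x^+=1.5310  v^+=2.0681  a^+=1.2374
step 2: x_pred=3.4301  r=-4.2201  x^+=2.4763  v^+=0.9312  a^+=0.6222
step 3: x_pred=3.3497  r=0.8803  x^+=3.5487  v^+=1.8286  a^+=0.7505
step 4: x_pred=5.1312  r=-1.8312  x^+=4.7173  v^+=1.4954  a^+=0.4836
step 5: x_pred=5.9749  r=-7.0949  x^+=4.3715  v^+=-1.6137  a^+=-0.5507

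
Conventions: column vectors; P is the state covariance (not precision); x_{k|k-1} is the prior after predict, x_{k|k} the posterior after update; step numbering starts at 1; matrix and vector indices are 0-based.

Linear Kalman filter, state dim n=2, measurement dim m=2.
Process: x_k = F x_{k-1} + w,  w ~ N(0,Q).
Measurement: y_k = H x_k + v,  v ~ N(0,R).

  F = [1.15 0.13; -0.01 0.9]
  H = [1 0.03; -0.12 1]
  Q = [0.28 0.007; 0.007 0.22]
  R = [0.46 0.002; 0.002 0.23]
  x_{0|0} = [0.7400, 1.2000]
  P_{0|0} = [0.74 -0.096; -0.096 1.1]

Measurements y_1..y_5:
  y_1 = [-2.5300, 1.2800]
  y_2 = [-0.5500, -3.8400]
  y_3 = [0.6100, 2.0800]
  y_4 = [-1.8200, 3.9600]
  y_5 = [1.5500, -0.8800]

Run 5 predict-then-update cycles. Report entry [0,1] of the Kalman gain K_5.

step 1: x^-=[1.0070, 1.0726]  P^-=[1.2485 0.0280; 0.0280 1.1128]  S=[1.7112 -0.0866; -0.0866 1.3541]  K=[0.7279 -0.0435; 0.0776 0.8243]  nu=[-3.5692, 0.3282]  x^+=[-1.6053, 1.0664]  P^+=[0.3338 0.0315; 0.0315 0.1935]
step 2: x^-=[-1.7075, 0.9758]  P^-=[0.7342 0.0584; 0.0584 0.3762]  S=[1.1980 -0.0166; -0.0166 0.6028]  K=[0.6138 -0.0324; 0.0667 0.6144]  nu=[1.1282, -5.0207]  x^+=[-0.8525, -2.0335]  P^+=[0.2815 0.0276; 0.0276 0.1447]
step 3: x^-=[-1.2447, -1.8216]  P^-=[0.6629 0.0492; 0.0492 0.3368]  S=[1.1262 -0.0184; -0.0184 0.5645]  K=[0.5894 -0.0345; 0.0623 0.5882]  nu=[1.9094, 3.7522]  x^+=[-0.2489, 0.5042]  P^+=[0.2703 0.0257; 0.0257 0.1385]
step 4: x^-=[-0.2207, 0.4563]  P^-=[0.6475 0.0466; 0.0466 0.3317]  S=[1.1106 -0.0193; -0.0193 0.5599]  K=[0.5837 -0.0354; 0.0611 0.5846]  nu=[-1.6129, 3.4773]  x^+=[-1.2852, 2.3906]  P^+=[0.2677 0.0251; 0.0251 0.1376]
step 5: x^-=[-1.1672, 2.1644]  P^-=[0.6438 0.0460; 0.0460 0.3310]  S=[1.1069 -0.0195; -0.0195 0.5593]  K=[0.5823 -0.0356; 0.0608 0.5842]  nu=[2.6523, -3.1845]  x^+=[0.4905, 0.4655]  P^+=[0.2670 0.0250; 0.0250 0.1375]

K[0,1] = -0.0356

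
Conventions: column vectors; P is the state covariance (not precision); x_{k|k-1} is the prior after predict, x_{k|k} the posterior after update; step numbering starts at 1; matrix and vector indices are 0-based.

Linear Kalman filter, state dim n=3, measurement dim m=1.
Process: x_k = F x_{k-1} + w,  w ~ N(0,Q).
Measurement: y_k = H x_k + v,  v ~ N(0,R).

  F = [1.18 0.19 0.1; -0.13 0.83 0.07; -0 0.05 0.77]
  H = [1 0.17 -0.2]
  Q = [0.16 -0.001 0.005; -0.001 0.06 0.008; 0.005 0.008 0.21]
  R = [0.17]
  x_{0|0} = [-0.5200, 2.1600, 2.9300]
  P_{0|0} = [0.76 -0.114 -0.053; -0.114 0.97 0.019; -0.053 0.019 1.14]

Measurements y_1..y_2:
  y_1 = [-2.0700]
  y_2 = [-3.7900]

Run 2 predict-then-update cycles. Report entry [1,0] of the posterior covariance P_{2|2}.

step 1: x^-=[0.0898, 2.0655, 2.3641]  P^-=[1.2017 -0.0673 0.0500; -0.0673 0.7744 0.1280; 0.0500 0.1280 0.8898]  S=[1.3781]  K=[0.8565; 0.0281; -0.0771]  nu=[-2.0381]  x^+=[-1.6557, 2.0082, 2.5212]  P^+=[0.1909 -0.1005 0.1410; -0.1005 0.7733 0.1309; 0.1410 0.1309 0.8816]
step 2: x^-=[-1.3201, 2.0586, 2.0417]  P^-=[0.4557 0.0243 0.2222; 0.0243 0.6346 0.1583; 0.2222 0.1583 0.7447]  S=[0.5824]  K=[0.7132; 0.1726; 0.1720]  nu=[-2.4115]  x^+=[-3.0399, 1.6422, 1.6271]  P^+=[0.1594 -0.0474 0.1508; -0.0474 0.6173 0.1410; 0.1508 0.1410 0.7275]

P_post[1,0] = -0.0474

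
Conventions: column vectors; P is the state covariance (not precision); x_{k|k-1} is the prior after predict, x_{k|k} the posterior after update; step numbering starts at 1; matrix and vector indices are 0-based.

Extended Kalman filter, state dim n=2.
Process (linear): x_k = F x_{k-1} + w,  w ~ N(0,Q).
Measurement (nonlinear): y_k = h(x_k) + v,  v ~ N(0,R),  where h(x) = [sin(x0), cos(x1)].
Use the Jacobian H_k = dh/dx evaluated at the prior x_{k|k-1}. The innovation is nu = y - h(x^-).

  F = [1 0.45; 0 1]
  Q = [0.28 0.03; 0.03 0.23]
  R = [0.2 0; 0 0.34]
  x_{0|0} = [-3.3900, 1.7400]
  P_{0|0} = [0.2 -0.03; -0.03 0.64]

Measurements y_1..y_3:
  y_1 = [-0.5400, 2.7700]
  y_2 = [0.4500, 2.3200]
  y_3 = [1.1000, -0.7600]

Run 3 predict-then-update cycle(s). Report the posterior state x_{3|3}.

x_post = [-3.9982, -0.1610]

step 1: x^-=[-2.6070, 1.7400]  P^-=[0.5826 0.2880; 0.2880 0.8700]  H_jac=[-0.8605 0.0000; 0.0000 -0.9857]  S=[0.6314 0.2443; 0.2443 1.1853]  K=[-0.7621 -0.0824; -0.1223 -0.6983]  nu=[-0.0305, 2.9384]  x^+=[-2.8260, -0.3081]  P^+=[0.1771 0.0284; 0.0284 0.2409]
step 2: x^-=[-2.9646, -0.3081]  P^-=[0.5315 0.1668; 0.1668 0.4709]  H_jac=[-0.9844 0.0000; 0.0000 0.3032]  S=[0.7150 -0.0498; -0.0498 0.3833]  K=[-0.7291 0.0373; -0.2056 0.3458]  nu=[0.6260, 1.3671]  x^+=[-3.3702, 0.0359]  P^+=[0.1481 0.0418; 0.0418 0.3877]
step 3: x^-=[-3.3540, 0.0359]  P^-=[0.5442 0.2462; 0.2462 0.6177]  H_jac=[-0.9775 0.0000; 0.0000 -0.0359]  S=[0.7201 0.0087; 0.0087 0.3408]  K=[-0.7388 -0.0072; -0.3336 -0.0567]  nu=[0.8892, -1.7594]  x^+=[-3.9982, -0.1610]  P^+=[0.1511 0.0683; 0.0683 0.5362]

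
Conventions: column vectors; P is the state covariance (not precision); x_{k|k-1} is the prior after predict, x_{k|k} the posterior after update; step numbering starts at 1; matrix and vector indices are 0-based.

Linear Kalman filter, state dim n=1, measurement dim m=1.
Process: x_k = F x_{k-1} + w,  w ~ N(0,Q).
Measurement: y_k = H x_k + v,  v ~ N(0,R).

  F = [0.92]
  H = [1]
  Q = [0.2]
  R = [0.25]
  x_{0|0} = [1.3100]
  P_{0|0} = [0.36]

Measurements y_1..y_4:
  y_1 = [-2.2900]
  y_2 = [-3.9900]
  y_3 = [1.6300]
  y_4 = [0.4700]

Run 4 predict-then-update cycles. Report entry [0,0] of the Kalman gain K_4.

step 1: x^-=[1.2052]  P^-=[0.5047]  S=[0.7547]  K=[0.6687]  nu=[-3.4952]  x^+=[-1.1322]  P^+=[0.1672]
step 2: x^-=[-1.0416]  P^-=[0.3415]  S=[0.5915]  K=[0.5774]  nu=[-2.9484]  x^+=[-2.7439]  P^+=[0.1443]
step 3: x^-=[-2.5244]  P^-=[0.3222]  S=[0.5722]  K=[0.5631]  nu=[4.1544]  x^+=[-0.1852]  P^+=[0.1408]
step 4: x^-=[-0.1704]  P^-=[0.3191]  S=[0.5691]  K=[0.5607]  nu=[0.6404]  x^+=[0.1887]  P^+=[0.1402]

K[0,0] = 0.5607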